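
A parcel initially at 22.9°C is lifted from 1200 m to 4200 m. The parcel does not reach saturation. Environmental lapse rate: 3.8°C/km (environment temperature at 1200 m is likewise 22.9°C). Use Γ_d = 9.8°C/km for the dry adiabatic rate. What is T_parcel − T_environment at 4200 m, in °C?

Parcel:
  Dry to 4200 m: -9.8 × 3 km = -29.4°C, so T = -6.5°C.
Environment:
  Environment to 4200 m: -3.8 × 3 km = -11.4°C, so T = 11.5°C.
T_parcel − T_env = -6.5 − 11.5 = -18°C

-18°C (parcel cooler than environment)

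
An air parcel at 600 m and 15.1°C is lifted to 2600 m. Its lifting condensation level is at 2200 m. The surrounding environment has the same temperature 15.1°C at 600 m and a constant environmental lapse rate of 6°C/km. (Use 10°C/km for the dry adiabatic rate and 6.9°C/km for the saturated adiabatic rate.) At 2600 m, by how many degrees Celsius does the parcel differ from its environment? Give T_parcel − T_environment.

-6.76°C (parcel cooler than environment)

Parcel:
  Dry to 2200 m: -10 × 1.6 km = -16°C, so T = -0.9°C.
  Saturated to 2600 m: -6.9 × 0.4 km = -2.76°C, so T = -3.66°C.
Environment:
  Environment to 2600 m: -6 × 2 km = -12°C, so T = 3.1°C.
T_parcel − T_env = -3.66 − 3.1 = -6.76°C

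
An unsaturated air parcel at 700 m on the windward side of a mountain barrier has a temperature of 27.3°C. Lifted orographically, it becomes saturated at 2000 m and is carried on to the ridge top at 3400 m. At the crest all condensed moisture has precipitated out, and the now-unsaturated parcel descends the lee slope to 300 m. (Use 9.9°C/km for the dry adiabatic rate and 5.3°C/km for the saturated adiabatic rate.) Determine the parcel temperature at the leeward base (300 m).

37.7°C

From 700 m to 2000 m (dry): cools by 9.9 × 1.3 = 12.87°C, giving 14.43°C.
From 2000 m to 3400 m (saturated): cools by 5.3 × 1.4 = 7.42°C, giving 7.01°C.
From 3400 m to 300 m (dry descent): warms by 9.9 × 3.1 = 30.69°C, giving 37.7°C.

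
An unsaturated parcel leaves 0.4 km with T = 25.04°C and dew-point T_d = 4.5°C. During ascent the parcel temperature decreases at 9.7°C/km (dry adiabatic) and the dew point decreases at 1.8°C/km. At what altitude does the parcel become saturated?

T and T_d converge at 9.7 − 1.8 = 7.9°C per km
Height above start = (25.04 − 4.5) / 7.9 = 2.6 km
LCL altitude = 400 m + 2600 m = 3000 m

3 km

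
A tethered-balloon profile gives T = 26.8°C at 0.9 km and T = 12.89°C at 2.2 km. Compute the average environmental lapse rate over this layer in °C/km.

10.7°C/km

Γ = −ΔT/Δz = (26.8 − 12.89) / (2200 − 900) m
  = 13.91°C / 1.3 km = 10.7°C/km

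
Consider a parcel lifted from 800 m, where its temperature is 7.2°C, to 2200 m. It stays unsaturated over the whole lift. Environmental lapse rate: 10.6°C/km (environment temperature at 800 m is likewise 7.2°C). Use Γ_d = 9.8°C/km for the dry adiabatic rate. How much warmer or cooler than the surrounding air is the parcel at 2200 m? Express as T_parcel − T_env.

+1.12°C (parcel warmer than environment)

Parcel:
  800 → 2200 m (dry, 9.8°C/km): ΔT = -9.8 × 1.4 = -13.72°C → T = -6.52°C
Environment:
  800 → 2200 m (environment, 10.6°C/km): ΔT = -10.6 × 1.4 = -14.84°C → T = -7.64°C
T_parcel − T_env = -6.52 − (-7.64) = +1.12°C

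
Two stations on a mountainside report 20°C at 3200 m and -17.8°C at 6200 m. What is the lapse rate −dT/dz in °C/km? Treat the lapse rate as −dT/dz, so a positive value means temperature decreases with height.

12.6°C/km

Γ = −ΔT/Δz = (20 − (-17.8)) / (6200 − 3200) m
  = 37.8°C / 3 km = 12.6°C/km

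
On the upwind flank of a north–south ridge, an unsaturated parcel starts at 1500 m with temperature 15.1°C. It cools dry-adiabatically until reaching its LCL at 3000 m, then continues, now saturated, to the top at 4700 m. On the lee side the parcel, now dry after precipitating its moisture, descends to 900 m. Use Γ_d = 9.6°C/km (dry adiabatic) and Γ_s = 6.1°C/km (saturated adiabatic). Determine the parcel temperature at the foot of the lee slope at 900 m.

1500 → 3000 m (dry, 9.6°C/km): ΔT = -9.6 × 1.5 = -14.4°C → T = 0.7°C
3000 → 4700 m (saturated, 6.1°C/km): ΔT = -6.1 × 1.7 = -10.37°C → T = -9.67°C
4700 → 900 m (dry descent, 9.6°C/km): ΔT = +9.6 × 3.8 = +36.48°C → T = 26.81°C

26.81°C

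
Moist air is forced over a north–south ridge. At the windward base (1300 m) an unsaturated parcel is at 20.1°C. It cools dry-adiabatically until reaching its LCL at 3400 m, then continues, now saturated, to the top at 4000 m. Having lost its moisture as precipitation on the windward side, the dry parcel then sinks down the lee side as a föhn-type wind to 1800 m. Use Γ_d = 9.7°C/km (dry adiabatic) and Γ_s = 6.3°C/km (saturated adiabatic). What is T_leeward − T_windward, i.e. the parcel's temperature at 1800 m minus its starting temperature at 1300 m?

1300–3400 m, dry: Δz = 2.1 km ⇒ ΔT = -20.37°C; T = -0.27°C
3400–4000 m, saturated: Δz = 0.6 km ⇒ ΔT = -3.78°C; T = -4.05°C
4000–1800 m, dry descent: Δz = 2.2 km ⇒ ΔT = +21.34°C; T = 17.29°C
Net change vs windward start: 17.29 − 20.1 = -2.81°C

-2.81°C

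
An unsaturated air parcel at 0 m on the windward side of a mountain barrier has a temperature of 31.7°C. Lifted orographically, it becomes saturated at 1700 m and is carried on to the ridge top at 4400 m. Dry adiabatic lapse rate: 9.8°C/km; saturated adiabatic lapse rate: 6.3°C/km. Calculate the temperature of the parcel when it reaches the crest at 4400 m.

0–1700 m, dry: Δz = 1.7 km ⇒ ΔT = -16.66°C; T = 15.04°C
1700–4400 m, saturated: Δz = 2.7 km ⇒ ΔT = -17.01°C; T = -1.97°C

-1.97°C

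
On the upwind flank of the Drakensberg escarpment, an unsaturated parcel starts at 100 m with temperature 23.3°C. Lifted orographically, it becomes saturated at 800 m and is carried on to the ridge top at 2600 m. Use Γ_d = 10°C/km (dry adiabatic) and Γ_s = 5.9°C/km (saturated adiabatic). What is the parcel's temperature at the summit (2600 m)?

5.68°C

100 → 800 m (dry, 10°C/km): ΔT = -10 × 0.7 = -7°C → T = 16.3°C
800 → 2600 m (saturated, 5.9°C/km): ΔT = -5.9 × 1.8 = -10.62°C → T = 5.68°C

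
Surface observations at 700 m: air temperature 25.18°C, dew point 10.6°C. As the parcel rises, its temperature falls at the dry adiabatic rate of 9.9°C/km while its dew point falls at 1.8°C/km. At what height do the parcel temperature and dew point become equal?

2500 m

T and T_d converge at 9.9 − 1.8 = 8.1°C per km
Height above start = (25.18 − 10.6) / 8.1 = 1.8 km
LCL altitude = 700 m + 1800 m = 2500 m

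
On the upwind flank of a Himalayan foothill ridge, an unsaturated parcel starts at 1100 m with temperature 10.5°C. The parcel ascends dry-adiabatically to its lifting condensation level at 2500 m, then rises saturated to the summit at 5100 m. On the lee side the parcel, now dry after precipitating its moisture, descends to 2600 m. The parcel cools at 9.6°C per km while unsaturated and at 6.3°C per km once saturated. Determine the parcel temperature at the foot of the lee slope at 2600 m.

4.68°C

1100 → 2500 m (dry, 9.6°C/km): ΔT = -9.6 × 1.4 = -13.44°C → T = -2.94°C
2500 → 5100 m (saturated, 6.3°C/km): ΔT = -6.3 × 2.6 = -16.38°C → T = -19.32°C
5100 → 2600 m (dry descent, 9.6°C/km): ΔT = +9.6 × 2.5 = +24°C → T = 4.68°C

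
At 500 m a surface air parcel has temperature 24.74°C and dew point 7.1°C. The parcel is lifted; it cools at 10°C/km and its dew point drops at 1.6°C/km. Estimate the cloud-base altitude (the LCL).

T and T_d converge at 10 − 1.6 = 8.4°C per km
Height above start = (24.74 − 7.1) / 8.4 = 2.1 km
LCL altitude = 500 m + 2100 m = 2600 m

2600 m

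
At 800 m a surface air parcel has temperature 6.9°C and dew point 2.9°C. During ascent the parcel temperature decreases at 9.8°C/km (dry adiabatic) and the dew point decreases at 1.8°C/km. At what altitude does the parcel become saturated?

T and T_d converge at 9.8 − 1.8 = 8°C per km
Height above start = (6.9 − 2.9) / 8 = 0.5 km
LCL altitude = 800 m + 500 m = 1300 m

1300 m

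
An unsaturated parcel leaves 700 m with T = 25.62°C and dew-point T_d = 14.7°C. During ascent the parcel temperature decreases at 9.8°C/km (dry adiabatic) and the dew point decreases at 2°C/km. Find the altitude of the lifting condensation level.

T and T_d converge at 9.8 − 2 = 7.8°C per km
Height above start = (25.62 − 14.7) / 7.8 = 1.4 km
LCL altitude = 700 m + 1400 m = 2100 m

2100 m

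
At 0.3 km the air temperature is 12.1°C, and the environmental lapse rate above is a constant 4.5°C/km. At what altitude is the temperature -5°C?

Height above start = (12.1 − (-5)) / 4.5 = 3.8 km
Altitude = 300 m + 3800 m = 4100 m

4.1 km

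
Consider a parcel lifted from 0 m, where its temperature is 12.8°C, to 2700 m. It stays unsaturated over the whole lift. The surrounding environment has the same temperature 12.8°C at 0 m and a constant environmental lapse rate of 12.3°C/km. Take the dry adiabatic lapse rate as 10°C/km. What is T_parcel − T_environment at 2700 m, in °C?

+6.21°C (parcel warmer than environment)

Parcel:
  Dry to 2700 m: -10 × 2.7 km = -27°C, so T = -14.2°C.
Environment:
  Environment to 2700 m: -12.3 × 2.7 km = -33.21°C, so T = -20.41°C.
T_parcel − T_env = -14.2 − (-20.41) = +6.21°C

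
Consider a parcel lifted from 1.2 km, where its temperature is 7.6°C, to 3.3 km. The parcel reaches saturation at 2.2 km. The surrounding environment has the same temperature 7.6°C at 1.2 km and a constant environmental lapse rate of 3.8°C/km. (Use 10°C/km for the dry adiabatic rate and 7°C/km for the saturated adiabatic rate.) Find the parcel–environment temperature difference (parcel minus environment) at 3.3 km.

Parcel:
  From 1200 m to 2200 m (dry): cools by 10 × 1 = 10°C, giving -2.4°C.
  From 2200 m to 3300 m (saturated): cools by 7 × 1.1 = 7.7°C, giving -10.1°C.
Environment:
  From 1200 m to 3300 m (environment): cools by 3.8 × 2.1 = 7.98°C, giving -0.38°C.
T_parcel − T_env = -10.1 − (-0.38) = -9.72°C

-9.72°C (parcel cooler than environment)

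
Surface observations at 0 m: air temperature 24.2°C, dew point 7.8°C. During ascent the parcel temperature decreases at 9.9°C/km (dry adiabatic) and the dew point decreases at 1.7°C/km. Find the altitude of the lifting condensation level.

2000 m

T and T_d converge at 9.9 − 1.7 = 8.2°C per km
Height above start = (24.2 − 7.8) / 8.2 = 2 km
LCL altitude = 0 m + 2000 m = 2000 m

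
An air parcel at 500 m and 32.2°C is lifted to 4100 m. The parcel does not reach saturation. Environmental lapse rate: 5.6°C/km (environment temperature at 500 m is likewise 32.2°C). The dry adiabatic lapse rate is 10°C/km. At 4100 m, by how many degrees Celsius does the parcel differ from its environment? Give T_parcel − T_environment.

-15.84°C (parcel cooler than environment)

Parcel:
  500–4100 m, dry: Δz = 3.6 km ⇒ ΔT = -36°C; T = -3.8°C
Environment:
  500–4100 m, environment: Δz = 3.6 km ⇒ ΔT = -20.16°C; T = 12.04°C
T_parcel − T_env = -3.8 − 12.04 = -15.84°C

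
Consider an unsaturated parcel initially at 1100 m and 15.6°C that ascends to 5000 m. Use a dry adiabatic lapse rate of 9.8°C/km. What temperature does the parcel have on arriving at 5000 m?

Dry adiabatic to 5000 m: -9.8 × 3.9 km = -38.22°C, so T = -22.62°C.

-22.62°C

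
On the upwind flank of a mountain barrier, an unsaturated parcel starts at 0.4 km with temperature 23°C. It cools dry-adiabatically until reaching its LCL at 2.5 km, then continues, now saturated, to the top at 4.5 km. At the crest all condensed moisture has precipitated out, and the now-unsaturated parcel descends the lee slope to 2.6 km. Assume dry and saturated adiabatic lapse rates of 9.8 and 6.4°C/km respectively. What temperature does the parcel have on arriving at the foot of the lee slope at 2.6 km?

From 400 m to 2500 m (dry): cools by 9.8 × 2.1 = 20.58°C, giving 2.42°C.
From 2500 m to 4500 m (saturated): cools by 6.4 × 2 = 12.8°C, giving -10.38°C.
From 4500 m to 2600 m (dry descent): warms by 9.8 × 1.9 = 18.62°C, giving 8.24°C.

8.24°C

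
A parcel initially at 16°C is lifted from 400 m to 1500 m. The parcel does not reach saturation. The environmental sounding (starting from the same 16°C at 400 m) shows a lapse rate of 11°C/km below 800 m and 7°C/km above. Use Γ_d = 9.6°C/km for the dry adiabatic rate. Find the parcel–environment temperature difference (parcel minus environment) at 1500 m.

Parcel:
  From 400 m to 1500 m (dry): cools by 9.6 × 1.1 = 10.56°C, giving 5.44°C.
Environment:
  From 400 m to 800 m (environment, lower layer): cools by 11 × 0.4 = 4.4°C, giving 11.6°C.
  From 800 m to 1500 m (environment, upper layer): cools by 7 × 0.7 = 4.9°C, giving 6.7°C.
T_parcel − T_env = 5.44 − 6.7 = -1.26°C

-1.26°C (parcel cooler than environment)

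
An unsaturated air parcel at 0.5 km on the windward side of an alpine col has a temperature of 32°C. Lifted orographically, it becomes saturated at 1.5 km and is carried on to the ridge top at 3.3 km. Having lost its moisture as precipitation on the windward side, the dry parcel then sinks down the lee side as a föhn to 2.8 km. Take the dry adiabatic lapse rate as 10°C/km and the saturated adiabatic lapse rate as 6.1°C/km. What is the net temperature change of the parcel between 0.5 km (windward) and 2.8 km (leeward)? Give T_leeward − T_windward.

Dry to 1500 m: -10 × 1 km = -10°C, so T = 22°C.
Saturated to 3300 m: -6.1 × 1.8 km = -10.98°C, so T = 11.02°C.
Dry descent to 2800 m: +10 × 0.5 km = +5°C, so T = 16.02°C.
Net change vs windward start: 16.02 − 32 = -15.98°C

-15.98°C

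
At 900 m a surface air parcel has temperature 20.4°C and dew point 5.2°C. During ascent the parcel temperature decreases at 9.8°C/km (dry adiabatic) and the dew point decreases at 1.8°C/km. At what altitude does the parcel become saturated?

T and T_d converge at 9.8 − 1.8 = 8°C per km
Height above start = (20.4 − 5.2) / 8 = 1.9 km
LCL altitude = 900 m + 1900 m = 2800 m

2800 m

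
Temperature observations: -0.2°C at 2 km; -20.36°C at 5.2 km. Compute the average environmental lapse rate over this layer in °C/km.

Γ = −ΔT/Δz = (-0.2 − (-20.36)) / (5200 − 2000) m
  = 20.16°C / 3.2 km = 6.3°C/km

6.3°C/km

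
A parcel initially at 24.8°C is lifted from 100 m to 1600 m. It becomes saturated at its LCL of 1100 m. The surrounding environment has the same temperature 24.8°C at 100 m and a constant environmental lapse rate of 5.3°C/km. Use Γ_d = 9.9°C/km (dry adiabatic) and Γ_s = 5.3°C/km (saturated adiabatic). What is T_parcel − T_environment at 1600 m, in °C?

Parcel:
  100 → 1100 m (dry, 9.9°C/km): ΔT = -9.9 × 1 = -9.9°C → T = 14.9°C
  1100 → 1600 m (saturated, 5.3°C/km): ΔT = -5.3 × 0.5 = -2.65°C → T = 12.25°C
Environment:
  100 → 1600 m (environment, 5.3°C/km): ΔT = -5.3 × 1.5 = -7.95°C → T = 16.85°C
T_parcel − T_env = 12.25 − 16.85 = -4.6°C

-4.6°C (parcel cooler than environment)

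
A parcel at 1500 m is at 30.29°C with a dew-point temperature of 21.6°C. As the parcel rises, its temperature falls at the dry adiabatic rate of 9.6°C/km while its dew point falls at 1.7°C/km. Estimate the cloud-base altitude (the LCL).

T and T_d converge at 9.6 − 1.7 = 7.9°C per km
Height above start = (30.29 − 21.6) / 7.9 = 1.1 km
LCL altitude = 1500 m + 1100 m = 2600 m

2600 m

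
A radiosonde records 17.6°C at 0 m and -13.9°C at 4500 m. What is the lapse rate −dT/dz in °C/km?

Γ = −ΔT/Δz = (17.6 − (-13.9)) / (4500 − 0) m
  = 31.5°C / 4.5 km = 7°C/km

7°C/km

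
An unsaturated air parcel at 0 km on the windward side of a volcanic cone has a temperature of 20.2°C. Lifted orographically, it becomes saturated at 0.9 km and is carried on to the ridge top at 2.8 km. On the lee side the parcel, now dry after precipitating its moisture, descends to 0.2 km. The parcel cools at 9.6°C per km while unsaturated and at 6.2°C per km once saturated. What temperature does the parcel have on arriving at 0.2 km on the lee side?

0–900 m, dry: Δz = 0.9 km ⇒ ΔT = -8.64°C; T = 11.56°C
900–2800 m, saturated: Δz = 1.9 km ⇒ ΔT = -11.78°C; T = -0.22°C
2800–200 m, dry descent: Δz = 2.6 km ⇒ ΔT = +24.96°C; T = 24.74°C

24.74°C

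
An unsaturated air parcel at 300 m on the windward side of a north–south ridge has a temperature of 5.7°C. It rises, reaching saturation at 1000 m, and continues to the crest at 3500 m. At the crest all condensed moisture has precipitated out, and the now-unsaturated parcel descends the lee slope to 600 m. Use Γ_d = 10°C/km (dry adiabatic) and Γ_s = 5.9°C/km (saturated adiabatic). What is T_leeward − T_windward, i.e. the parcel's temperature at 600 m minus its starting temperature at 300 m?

Dry to 1000 m: -10 × 0.7 km = -7°C, so T = -1.3°C.
Saturated to 3500 m: -5.9 × 2.5 km = -14.75°C, so T = -16.05°C.
Dry descent to 600 m: +10 × 2.9 km = +29°C, so T = 12.95°C.
Net change vs windward start: 12.95 − 5.7 = +7.25°C

+7.25°C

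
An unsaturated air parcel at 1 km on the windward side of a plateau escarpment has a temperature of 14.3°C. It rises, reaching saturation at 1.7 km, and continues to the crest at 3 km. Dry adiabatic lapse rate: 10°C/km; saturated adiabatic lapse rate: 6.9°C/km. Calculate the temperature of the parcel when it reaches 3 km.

-1.67°C

From 1000 m to 1700 m (dry): cools by 10 × 0.7 = 7°C, giving 7.3°C.
From 1700 m to 3000 m (saturated): cools by 6.9 × 1.3 = 8.97°C, giving -1.67°C.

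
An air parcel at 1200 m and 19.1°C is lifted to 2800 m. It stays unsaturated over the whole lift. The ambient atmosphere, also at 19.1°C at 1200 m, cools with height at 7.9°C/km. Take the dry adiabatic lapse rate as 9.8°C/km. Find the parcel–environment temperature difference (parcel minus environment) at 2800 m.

Parcel:
  Dry to 2800 m: -9.8 × 1.6 km = -15.68°C, so T = 3.42°C.
Environment:
  Environment to 2800 m: -7.9 × 1.6 km = -12.64°C, so T = 6.46°C.
T_parcel − T_env = 3.42 − 6.46 = -3.04°C

-3.04°C (parcel cooler than environment)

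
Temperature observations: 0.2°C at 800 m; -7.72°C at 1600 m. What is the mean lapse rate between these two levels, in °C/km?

Γ = −ΔT/Δz = (0.2 − (-7.72)) / (1600 − 800) m
  = 7.92°C / 0.8 km = 9.9°C/km

9.9°C/km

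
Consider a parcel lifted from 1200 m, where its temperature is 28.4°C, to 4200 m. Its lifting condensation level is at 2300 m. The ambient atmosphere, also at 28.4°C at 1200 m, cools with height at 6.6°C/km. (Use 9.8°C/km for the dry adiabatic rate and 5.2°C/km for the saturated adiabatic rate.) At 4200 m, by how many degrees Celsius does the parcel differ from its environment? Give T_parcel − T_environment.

-0.86°C (parcel cooler than environment)

Parcel:
  1200–2300 m, dry: Δz = 1.1 km ⇒ ΔT = -10.78°C; T = 17.62°C
  2300–4200 m, saturated: Δz = 1.9 km ⇒ ΔT = -9.88°C; T = 7.74°C
Environment:
  1200–4200 m, environment: Δz = 3 km ⇒ ΔT = -19.8°C; T = 8.6°C
T_parcel − T_env = 7.74 − 8.6 = -0.86°C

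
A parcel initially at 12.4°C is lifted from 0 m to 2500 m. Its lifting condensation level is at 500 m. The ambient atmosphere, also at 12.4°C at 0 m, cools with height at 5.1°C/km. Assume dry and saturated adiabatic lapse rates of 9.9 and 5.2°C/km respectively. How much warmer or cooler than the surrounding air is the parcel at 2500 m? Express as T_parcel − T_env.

Parcel:
  Dry to 500 m: -9.9 × 0.5 km = -4.95°C, so T = 7.45°C.
  Saturated to 2500 m: -5.2 × 2 km = -10.4°C, so T = -2.95°C.
Environment:
  Environment to 2500 m: -5.1 × 2.5 km = -12.75°C, so T = -0.35°C.
T_parcel − T_env = -2.95 − (-0.35) = -2.6°C

-2.6°C (parcel cooler than environment)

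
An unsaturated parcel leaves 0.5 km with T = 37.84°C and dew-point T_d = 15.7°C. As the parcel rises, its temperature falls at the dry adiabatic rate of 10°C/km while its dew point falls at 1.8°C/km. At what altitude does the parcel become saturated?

T and T_d converge at 10 − 1.8 = 8.2°C per km
Height above start = (37.84 − 15.7) / 8.2 = 2.7 km
LCL altitude = 500 m + 2700 m = 3200 m

3.2 km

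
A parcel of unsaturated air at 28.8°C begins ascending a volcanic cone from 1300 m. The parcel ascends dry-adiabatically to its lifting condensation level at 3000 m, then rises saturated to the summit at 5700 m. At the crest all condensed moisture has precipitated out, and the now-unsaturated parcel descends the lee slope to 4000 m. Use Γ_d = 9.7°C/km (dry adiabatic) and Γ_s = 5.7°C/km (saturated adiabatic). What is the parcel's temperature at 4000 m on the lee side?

1300 → 3000 m (dry, 9.7°C/km): ΔT = -9.7 × 1.7 = -16.49°C → T = 12.31°C
3000 → 5700 m (saturated, 5.7°C/km): ΔT = -5.7 × 2.7 = -15.39°C → T = -3.08°C
5700 → 4000 m (dry descent, 9.7°C/km): ΔT = +9.7 × 1.7 = +16.49°C → T = 13.41°C

13.41°C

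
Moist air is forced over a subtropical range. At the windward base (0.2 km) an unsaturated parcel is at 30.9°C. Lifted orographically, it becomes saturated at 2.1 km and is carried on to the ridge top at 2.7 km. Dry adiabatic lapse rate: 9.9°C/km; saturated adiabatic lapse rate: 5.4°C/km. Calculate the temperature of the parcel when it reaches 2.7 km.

From 200 m to 2100 m (dry): cools by 9.9 × 1.9 = 18.81°C, giving 12.09°C.
From 2100 m to 2700 m (saturated): cools by 5.4 × 0.6 = 3.24°C, giving 8.85°C.

8.85°C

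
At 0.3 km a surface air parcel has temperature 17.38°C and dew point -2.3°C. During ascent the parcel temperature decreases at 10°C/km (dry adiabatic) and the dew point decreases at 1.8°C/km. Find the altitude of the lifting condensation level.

T and T_d converge at 10 − 1.8 = 8.2°C per km
Height above start = (17.38 − (-2.3)) / 8.2 = 2.4 km
LCL altitude = 300 m + 2400 m = 2700 m

2.7 km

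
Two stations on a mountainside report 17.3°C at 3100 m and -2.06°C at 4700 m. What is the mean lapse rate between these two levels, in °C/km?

12.1°C/km

Γ = −ΔT/Δz = (17.3 − (-2.06)) / (4700 − 3100) m
  = 19.36°C / 1.6 km = 12.1°C/km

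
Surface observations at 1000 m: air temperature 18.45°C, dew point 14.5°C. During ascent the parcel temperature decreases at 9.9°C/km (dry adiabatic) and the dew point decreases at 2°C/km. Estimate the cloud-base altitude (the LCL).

T and T_d converge at 9.9 − 2 = 7.9°C per km
Height above start = (18.45 − 14.5) / 7.9 = 0.5 km
LCL altitude = 1000 m + 500 m = 1500 m

1500 m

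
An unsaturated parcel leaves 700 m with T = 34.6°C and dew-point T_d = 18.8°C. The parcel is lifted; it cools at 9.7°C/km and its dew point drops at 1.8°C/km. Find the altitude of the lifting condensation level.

T and T_d converge at 9.7 − 1.8 = 7.9°C per km
Height above start = (34.6 − 18.8) / 7.9 = 2 km
LCL altitude = 700 m + 2000 m = 2700 m

2700 m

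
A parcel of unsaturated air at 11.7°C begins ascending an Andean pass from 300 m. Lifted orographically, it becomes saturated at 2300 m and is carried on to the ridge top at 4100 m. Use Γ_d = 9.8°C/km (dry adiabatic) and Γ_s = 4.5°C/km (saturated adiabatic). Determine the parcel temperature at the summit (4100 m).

300–2300 m, dry: Δz = 2 km ⇒ ΔT = -19.6°C; T = -7.9°C
2300–4100 m, saturated: Δz = 1.8 km ⇒ ΔT = -8.1°C; T = -16°C

-16°C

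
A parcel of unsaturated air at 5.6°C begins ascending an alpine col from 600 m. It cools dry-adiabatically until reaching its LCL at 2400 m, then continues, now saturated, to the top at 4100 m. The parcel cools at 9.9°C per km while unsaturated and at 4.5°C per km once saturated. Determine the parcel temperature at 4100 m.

-19.87°C

Dry to 2400 m: -9.9 × 1.8 km = -17.82°C, so T = -12.22°C.
Saturated to 4100 m: -4.5 × 1.7 km = -7.65°C, so T = -19.87°C.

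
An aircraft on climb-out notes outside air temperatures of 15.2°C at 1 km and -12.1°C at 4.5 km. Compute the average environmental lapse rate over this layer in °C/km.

Γ = −ΔT/Δz = (15.2 − (-12.1)) / (4500 − 1000) m
  = 27.3°C / 3.5 km = 7.8°C/km

7.8°C/km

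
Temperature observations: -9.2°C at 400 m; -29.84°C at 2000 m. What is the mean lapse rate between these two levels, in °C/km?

Γ = −ΔT/Δz = (-9.2 − (-29.84)) / (2000 − 400) m
  = 20.64°C / 1.6 km = 12.9°C/km

12.9°C/km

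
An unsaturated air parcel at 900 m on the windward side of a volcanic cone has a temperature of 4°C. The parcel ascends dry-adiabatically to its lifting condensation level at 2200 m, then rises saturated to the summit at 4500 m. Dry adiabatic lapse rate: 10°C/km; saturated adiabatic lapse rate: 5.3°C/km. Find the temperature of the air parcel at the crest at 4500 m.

900 → 2200 m (dry, 10°C/km): ΔT = -10 × 1.3 = -13°C → T = -9°C
2200 → 4500 m (saturated, 5.3°C/km): ΔT = -5.3 × 2.3 = -12.19°C → T = -21.19°C

-21.19°C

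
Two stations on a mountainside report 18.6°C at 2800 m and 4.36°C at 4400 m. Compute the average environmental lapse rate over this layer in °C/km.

8.9°C/km

Γ = −ΔT/Δz = (18.6 − 4.36) / (4400 − 2800) m
  = 14.24°C / 1.6 km = 8.9°C/km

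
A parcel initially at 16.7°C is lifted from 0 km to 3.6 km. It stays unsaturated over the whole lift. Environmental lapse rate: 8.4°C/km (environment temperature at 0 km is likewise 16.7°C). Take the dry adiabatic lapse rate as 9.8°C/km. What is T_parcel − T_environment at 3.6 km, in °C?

Parcel:
  0 → 3600 m (dry, 9.8°C/km): ΔT = -9.8 × 3.6 = -35.28°C → T = -18.58°C
Environment:
  0 → 3600 m (environment, 8.4°C/km): ΔT = -8.4 × 3.6 = -30.24°C → T = -13.54°C
T_parcel − T_env = -18.58 − (-13.54) = -5.04°C

-5.04°C (parcel cooler than environment)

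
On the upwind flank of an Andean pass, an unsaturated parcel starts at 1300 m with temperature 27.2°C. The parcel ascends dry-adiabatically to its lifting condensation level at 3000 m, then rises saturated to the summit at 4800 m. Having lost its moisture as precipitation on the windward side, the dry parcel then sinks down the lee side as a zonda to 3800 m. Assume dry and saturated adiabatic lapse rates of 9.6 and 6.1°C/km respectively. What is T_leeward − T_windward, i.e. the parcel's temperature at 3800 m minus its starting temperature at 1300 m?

-17.7°C

1300–3000 m, dry: Δz = 1.7 km ⇒ ΔT = -16.32°C; T = 10.88°C
3000–4800 m, saturated: Δz = 1.8 km ⇒ ΔT = -10.98°C; T = -0.1°C
4800–3800 m, dry descent: Δz = 1 km ⇒ ΔT = +9.6°C; T = 9.5°C
Net change vs windward start: 9.5 − 27.2 = -17.7°C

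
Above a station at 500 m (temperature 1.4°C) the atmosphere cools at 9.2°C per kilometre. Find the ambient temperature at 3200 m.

500–3200 m, environmental: Δz = 2.7 km ⇒ ΔT = -24.84°C; T = -23.44°C

-23.44°C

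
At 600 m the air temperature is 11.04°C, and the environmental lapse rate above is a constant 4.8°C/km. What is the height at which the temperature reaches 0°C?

2900 m

Height above start = (11.04 − 0) / 4.8 = 2.3 km
Altitude = 600 m + 2300 m = 2900 m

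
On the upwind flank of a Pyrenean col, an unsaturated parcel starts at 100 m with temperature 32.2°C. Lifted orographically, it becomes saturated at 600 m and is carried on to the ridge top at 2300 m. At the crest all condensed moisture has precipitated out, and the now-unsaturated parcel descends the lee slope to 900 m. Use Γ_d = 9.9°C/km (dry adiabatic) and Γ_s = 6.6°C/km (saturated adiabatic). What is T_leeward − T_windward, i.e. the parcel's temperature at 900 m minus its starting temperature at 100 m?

-2.31°C

From 100 m to 600 m (dry): cools by 9.9 × 0.5 = 4.95°C, giving 27.25°C.
From 600 m to 2300 m (saturated): cools by 6.6 × 1.7 = 11.22°C, giving 16.03°C.
From 2300 m to 900 m (dry descent): warms by 9.9 × 1.4 = 13.86°C, giving 29.89°C.
Net change vs windward start: 29.89 − 32.2 = -2.31°C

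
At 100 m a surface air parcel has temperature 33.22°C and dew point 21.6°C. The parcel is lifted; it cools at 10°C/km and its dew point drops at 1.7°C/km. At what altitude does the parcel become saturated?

T and T_d converge at 10 − 1.7 = 8.3°C per km
Height above start = (33.22 − 21.6) / 8.3 = 1.4 km
LCL altitude = 100 m + 1400 m = 1500 m

1500 m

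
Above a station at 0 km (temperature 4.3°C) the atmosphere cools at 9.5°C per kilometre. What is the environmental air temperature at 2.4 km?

0 → 2400 m (environmental, 9.5°C/km): ΔT = -9.5 × 2.4 = -22.8°C → T = -18.5°C

-18.5°C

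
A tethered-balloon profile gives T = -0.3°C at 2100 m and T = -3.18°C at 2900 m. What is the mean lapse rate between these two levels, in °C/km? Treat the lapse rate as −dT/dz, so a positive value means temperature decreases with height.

3.6°C/km

Γ = −ΔT/Δz = (-0.3 − (-3.18)) / (2900 − 2100) m
  = 2.88°C / 0.8 km = 3.6°C/km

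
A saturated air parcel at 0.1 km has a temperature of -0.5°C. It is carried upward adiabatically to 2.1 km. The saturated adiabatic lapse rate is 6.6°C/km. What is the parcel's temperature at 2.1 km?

-13.7°C

Saturated adiabatic to 2100 m: -6.6 × 2 km = -13.2°C, so T = -13.7°C.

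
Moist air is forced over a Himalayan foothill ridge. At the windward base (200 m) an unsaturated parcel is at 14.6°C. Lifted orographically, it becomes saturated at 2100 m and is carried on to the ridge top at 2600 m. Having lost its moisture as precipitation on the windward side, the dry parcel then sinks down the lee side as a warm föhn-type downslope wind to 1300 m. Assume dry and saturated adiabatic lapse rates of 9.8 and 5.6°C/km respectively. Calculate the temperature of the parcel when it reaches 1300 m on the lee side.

200–2100 m, dry: Δz = 1.9 km ⇒ ΔT = -18.62°C; T = -4.02°C
2100–2600 m, saturated: Δz = 0.5 km ⇒ ΔT = -2.8°C; T = -6.82°C
2600–1300 m, dry descent: Δz = 1.3 km ⇒ ΔT = +12.74°C; T = 5.92°C

5.92°C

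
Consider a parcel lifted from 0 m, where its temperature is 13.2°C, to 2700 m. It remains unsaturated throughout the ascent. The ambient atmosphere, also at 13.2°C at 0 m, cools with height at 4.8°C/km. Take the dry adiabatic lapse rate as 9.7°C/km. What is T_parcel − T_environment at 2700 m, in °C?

-13.23°C (parcel cooler than environment)

Parcel:
  From 0 m to 2700 m (dry): cools by 9.7 × 2.7 = 26.19°C, giving -12.99°C.
Environment:
  From 0 m to 2700 m (environment): cools by 4.8 × 2.7 = 12.96°C, giving 0.24°C.
T_parcel − T_env = -12.99 − 0.24 = -13.23°C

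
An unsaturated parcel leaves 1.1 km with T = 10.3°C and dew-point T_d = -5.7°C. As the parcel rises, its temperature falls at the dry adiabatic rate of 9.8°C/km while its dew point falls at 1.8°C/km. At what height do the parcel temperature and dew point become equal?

T and T_d converge at 9.8 − 1.8 = 8°C per km
Height above start = (10.3 − (-5.7)) / 8 = 2 km
LCL altitude = 1100 m + 2000 m = 3100 m

3.1 km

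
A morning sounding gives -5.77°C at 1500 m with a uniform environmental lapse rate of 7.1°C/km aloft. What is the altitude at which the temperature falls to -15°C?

Height above start = (-5.77 − (-15)) / 7.1 = 1.3 km
Altitude = 1500 m + 1300 m = 2800 m

2800 m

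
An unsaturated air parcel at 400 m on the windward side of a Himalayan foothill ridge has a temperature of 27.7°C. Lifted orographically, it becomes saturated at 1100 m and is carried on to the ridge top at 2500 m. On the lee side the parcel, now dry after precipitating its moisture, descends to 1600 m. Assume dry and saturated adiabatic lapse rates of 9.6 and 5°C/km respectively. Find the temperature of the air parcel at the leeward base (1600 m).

22.62°C

Dry to 1100 m: -9.6 × 0.7 km = -6.72°C, so T = 20.98°C.
Saturated to 2500 m: -5 × 1.4 km = -7°C, so T = 13.98°C.
Dry descent to 1600 m: +9.6 × 0.9 km = +8.64°C, so T = 22.62°C.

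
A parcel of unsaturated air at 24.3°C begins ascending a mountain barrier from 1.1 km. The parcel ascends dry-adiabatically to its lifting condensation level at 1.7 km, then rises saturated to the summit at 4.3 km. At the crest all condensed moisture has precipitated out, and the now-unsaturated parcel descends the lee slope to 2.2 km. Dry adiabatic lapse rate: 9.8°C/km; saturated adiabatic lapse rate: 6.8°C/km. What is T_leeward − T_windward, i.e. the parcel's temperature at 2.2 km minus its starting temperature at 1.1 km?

Dry to 1700 m: -9.8 × 0.6 km = -5.88°C, so T = 18.42°C.
Saturated to 4300 m: -6.8 × 2.6 km = -17.68°C, so T = 0.74°C.
Dry descent to 2200 m: +9.8 × 2.1 km = +20.58°C, so T = 21.32°C.
Net change vs windward start: 21.32 − 24.3 = -2.98°C

-2.98°C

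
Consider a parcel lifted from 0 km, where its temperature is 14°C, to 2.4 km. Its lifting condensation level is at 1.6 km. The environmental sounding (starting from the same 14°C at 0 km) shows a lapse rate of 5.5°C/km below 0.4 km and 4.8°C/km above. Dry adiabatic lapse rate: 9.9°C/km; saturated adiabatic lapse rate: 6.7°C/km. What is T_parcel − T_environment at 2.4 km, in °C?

-9.4°C (parcel cooler than environment)

Parcel:
  Dry to 1600 m: -9.9 × 1.6 km = -15.84°C, so T = -1.84°C.
  Saturated to 2400 m: -6.7 × 0.8 km = -5.36°C, so T = -7.2°C.
Environment:
  Environment, lower layer to 400 m: -5.5 × 0.4 km = -2.2°C, so T = 11.8°C.
  Environment, upper layer to 2400 m: -4.8 × 2 km = -9.6°C, so T = 2.2°C.
T_parcel − T_env = -7.2 − 2.2 = -9.4°C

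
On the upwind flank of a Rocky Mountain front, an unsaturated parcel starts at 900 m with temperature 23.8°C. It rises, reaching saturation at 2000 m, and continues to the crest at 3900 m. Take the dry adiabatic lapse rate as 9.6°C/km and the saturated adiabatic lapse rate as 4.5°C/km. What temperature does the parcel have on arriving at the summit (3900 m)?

Dry to 2000 m: -9.6 × 1.1 km = -10.56°C, so T = 13.24°C.
Saturated to 3900 m: -4.5 × 1.9 km = -8.55°C, so T = 4.69°C.

4.69°C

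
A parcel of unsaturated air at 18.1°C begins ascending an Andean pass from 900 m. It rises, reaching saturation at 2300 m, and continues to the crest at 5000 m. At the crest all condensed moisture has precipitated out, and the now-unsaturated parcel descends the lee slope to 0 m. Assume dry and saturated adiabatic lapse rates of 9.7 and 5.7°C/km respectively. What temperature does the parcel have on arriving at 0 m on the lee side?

37.63°C

Dry to 2300 m: -9.7 × 1.4 km = -13.58°C, so T = 4.52°C.
Saturated to 5000 m: -5.7 × 2.7 km = -15.39°C, so T = -10.87°C.
Dry descent to 0 m: +9.7 × 5 km = +48.5°C, so T = 37.63°C.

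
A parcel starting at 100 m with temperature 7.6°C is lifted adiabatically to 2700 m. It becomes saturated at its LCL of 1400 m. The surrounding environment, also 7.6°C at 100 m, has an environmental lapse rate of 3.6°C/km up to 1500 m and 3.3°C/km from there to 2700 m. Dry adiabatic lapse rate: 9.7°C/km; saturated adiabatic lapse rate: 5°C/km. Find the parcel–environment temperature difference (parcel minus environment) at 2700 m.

-10.11°C (parcel cooler than environment)

Parcel:
  Dry to 1400 m: -9.7 × 1.3 km = -12.61°C, so T = -5.01°C.
  Saturated to 2700 m: -5 × 1.3 km = -6.5°C, so T = -11.51°C.
Environment:
  Environment, lower layer to 1500 m: -3.6 × 1.4 km = -5.04°C, so T = 2.56°C.
  Environment, upper layer to 2700 m: -3.3 × 1.2 km = -3.96°C, so T = -1.4°C.
T_parcel − T_env = -11.51 − (-1.4) = -10.11°C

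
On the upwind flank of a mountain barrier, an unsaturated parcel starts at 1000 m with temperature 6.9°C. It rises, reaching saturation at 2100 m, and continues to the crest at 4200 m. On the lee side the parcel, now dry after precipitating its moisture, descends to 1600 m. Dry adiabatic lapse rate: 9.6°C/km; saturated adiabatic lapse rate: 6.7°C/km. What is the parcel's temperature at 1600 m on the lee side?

7.23°C

1000–2100 m, dry: Δz = 1.1 km ⇒ ΔT = -10.56°C; T = -3.66°C
2100–4200 m, saturated: Δz = 2.1 km ⇒ ΔT = -14.07°C; T = -17.73°C
4200–1600 m, dry descent: Δz = 2.6 km ⇒ ΔT = +24.96°C; T = 7.23°C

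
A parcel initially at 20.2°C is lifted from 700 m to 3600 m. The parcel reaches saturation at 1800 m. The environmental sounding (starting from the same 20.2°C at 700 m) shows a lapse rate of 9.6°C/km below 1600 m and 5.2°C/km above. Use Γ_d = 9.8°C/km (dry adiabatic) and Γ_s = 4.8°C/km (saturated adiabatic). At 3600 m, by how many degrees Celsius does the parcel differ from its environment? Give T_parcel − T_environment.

Parcel:
  700–1800 m, dry: Δz = 1.1 km ⇒ ΔT = -10.78°C; T = 9.42°C
  1800–3600 m, saturated: Δz = 1.8 km ⇒ ΔT = -8.64°C; T = 0.78°C
Environment:
  700–1600 m, environment, lower layer: Δz = 0.9 km ⇒ ΔT = -8.64°C; T = 11.56°C
  1600–3600 m, environment, upper layer: Δz = 2 km ⇒ ΔT = -10.4°C; T = 1.16°C
T_parcel − T_env = 0.78 − 1.16 = -0.38°C

-0.38°C (parcel cooler than environment)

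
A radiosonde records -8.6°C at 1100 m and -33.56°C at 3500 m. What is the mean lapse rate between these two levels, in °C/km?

10.4°C/km

Γ = −ΔT/Δz = (-8.6 − (-33.56)) / (3500 − 1100) m
  = 24.96°C / 2.4 km = 10.4°C/km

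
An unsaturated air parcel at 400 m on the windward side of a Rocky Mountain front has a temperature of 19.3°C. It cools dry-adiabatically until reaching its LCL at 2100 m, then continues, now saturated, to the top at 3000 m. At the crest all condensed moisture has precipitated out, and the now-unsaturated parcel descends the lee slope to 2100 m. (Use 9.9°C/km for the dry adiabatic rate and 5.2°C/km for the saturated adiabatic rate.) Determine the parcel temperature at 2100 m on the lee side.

From 400 m to 2100 m (dry): cools by 9.9 × 1.7 = 16.83°C, giving 2.47°C.
From 2100 m to 3000 m (saturated): cools by 5.2 × 0.9 = 4.68°C, giving -2.21°C.
From 3000 m to 2100 m (dry descent): warms by 9.9 × 0.9 = 8.91°C, giving 6.7°C.

6.7°C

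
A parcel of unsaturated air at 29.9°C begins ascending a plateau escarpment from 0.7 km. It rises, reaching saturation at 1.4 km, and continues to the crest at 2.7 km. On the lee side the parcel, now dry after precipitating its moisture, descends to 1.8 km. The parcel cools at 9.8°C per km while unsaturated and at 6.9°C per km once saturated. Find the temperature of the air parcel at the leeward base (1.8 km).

22.89°C

From 700 m to 1400 m (dry): cools by 9.8 × 0.7 = 6.86°C, giving 23.04°C.
From 1400 m to 2700 m (saturated): cools by 6.9 × 1.3 = 8.97°C, giving 14.07°C.
From 2700 m to 1800 m (dry descent): warms by 9.8 × 0.9 = 8.82°C, giving 22.89°C.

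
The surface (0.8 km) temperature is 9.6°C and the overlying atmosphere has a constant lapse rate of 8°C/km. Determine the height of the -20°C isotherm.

Height above start = (9.6 − (-20)) / 8 = 3.7 km
Altitude = 800 m + 3700 m = 4500 m

4.5 km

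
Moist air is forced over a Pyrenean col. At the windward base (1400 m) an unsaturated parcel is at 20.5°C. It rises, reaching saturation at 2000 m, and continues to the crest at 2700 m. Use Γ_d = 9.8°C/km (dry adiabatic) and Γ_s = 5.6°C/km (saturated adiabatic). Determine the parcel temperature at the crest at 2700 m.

10.7°C

Dry to 2000 m: -9.8 × 0.6 km = -5.88°C, so T = 14.62°C.
Saturated to 2700 m: -5.6 × 0.7 km = -3.92°C, so T = 10.7°C.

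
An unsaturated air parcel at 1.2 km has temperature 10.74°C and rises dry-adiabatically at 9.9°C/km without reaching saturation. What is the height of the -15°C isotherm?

Height above start = (10.74 − (-15)) / 9.9 = 2.6 km
Altitude = 1200 m + 2600 m = 3800 m

3.8 km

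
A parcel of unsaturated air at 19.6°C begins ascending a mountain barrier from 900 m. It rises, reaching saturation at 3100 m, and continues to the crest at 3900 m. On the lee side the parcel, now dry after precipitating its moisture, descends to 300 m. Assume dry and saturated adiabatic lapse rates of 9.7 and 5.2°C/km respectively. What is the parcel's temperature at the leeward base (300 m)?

29.02°C

900–3100 m, dry: Δz = 2.2 km ⇒ ΔT = -21.34°C; T = -1.74°C
3100–3900 m, saturated: Δz = 0.8 km ⇒ ΔT = -4.16°C; T = -5.9°C
3900–300 m, dry descent: Δz = 3.6 km ⇒ ΔT = +34.92°C; T = 29.02°C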